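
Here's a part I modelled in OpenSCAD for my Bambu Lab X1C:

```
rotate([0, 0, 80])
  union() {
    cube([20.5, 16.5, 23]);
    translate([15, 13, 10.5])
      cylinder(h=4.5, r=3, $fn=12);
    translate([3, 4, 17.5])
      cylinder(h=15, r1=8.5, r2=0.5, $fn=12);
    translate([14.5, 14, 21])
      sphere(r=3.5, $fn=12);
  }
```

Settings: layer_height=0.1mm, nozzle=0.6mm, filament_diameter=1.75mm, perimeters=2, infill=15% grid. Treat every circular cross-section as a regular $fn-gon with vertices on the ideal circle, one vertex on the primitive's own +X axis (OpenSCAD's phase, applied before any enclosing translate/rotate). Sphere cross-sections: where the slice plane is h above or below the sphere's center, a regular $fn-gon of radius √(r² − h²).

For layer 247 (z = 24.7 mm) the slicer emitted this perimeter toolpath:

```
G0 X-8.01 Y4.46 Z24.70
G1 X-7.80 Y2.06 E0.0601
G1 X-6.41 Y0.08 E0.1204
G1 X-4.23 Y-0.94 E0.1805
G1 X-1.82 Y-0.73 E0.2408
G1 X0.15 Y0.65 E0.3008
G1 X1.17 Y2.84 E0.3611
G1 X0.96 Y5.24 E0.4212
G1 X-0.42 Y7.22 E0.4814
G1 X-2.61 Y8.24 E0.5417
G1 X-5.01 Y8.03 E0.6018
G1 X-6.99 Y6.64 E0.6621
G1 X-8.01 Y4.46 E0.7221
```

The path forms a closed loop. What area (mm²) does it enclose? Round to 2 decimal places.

Apply the shoelace formula to the sequence of (X, Y) vertices; enclosed area = 65.16 mm².

65.16 mm²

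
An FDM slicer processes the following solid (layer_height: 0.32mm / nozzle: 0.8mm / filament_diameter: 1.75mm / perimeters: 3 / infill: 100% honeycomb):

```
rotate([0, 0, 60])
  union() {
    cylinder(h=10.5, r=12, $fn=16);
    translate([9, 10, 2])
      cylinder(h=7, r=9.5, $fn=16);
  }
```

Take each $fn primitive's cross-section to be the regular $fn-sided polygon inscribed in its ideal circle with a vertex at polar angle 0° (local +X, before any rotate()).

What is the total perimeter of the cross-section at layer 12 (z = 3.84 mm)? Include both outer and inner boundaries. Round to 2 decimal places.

At z = 3.84 mm: the r=12 cylinder contributes a regular 16-gon of circumradius 12 (perimeter = 2·16·12.000·sin(180°/16) = 74.91 mm); the r=9.5 cylinder at (9, 10) contributes a regular 16-gon of circumradius 9.5 (perimeter = 2·16·9.500·sin(180°/16) = 59.31 mm); Combining (union): the regions partially overlap (shared area 87.61 mm²), so the edge portions inside another operand are dropped and the merged outline is re-measured after clipping — boundary = 96.77 mm; (whole slice rotated 60° about Z — lengths, areas and connectivity unchanged). Overall, the cross-section is a single solid region. Total boundary length (outer) = 96.77 mm.

96.77 mm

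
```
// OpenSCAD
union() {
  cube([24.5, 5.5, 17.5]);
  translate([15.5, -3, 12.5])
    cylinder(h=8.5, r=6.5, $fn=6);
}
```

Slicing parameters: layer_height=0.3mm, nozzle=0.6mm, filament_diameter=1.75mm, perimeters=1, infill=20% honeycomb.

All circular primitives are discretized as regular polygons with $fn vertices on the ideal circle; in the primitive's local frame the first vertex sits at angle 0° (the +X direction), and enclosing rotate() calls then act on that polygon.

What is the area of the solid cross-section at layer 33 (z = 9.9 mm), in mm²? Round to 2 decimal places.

134.75 mm²

At z = 9.9 mm: the 24.5×5.5 cube contributes its full rectangle (area 134.75 mm²); the cylinder at (15.5, -3) does not reach this height (z outside [12.5, 21]); Combining (union): only the 24.5×5.5 cube is present, so the union is just that shape — area = 134.75 mm². Overall, the cross-section is a single solid region. Net area = 134.75 mm².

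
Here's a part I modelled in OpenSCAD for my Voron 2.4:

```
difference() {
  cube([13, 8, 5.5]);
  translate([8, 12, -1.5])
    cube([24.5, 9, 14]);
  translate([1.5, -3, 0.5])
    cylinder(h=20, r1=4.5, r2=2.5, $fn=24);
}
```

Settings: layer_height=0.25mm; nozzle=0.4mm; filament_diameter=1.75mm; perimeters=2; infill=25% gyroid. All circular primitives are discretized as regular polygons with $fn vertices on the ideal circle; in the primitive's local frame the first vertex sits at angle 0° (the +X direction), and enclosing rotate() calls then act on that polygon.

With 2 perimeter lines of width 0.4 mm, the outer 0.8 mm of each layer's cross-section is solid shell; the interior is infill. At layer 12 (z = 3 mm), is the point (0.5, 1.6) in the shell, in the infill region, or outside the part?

shell

At z = 3 mm: the cube (footprint 13×8) is included at this height; the cube at (8, 12) is present — its section is the full 24.5×9 rectangle; the cone at (1.5, -3) (r1=4.5→r2=2.5) has section circumradius 4.250 here — a regular 24-gon; After the difference (first − rest): starting from the 13×8 cube, the 24.5×9 cube at (8, 12) misses the remaining region (no effect); the cone at (1.5, -3) partially overlaps it — only the 4.22 mm² overlap (of its 56.10 mm²) is removed, clipping the outline — 1 connected region. Overall, the cross-section is a single solid region. The nearest boundary edge runs (1.50, 1.25)→(0.40, 1.11); distance from the point to it = 0.48 mm. The point is inside the cross-section, 0.48 mm from the nearest boundary — within the 0.8 mm shell band (2 × 0.4).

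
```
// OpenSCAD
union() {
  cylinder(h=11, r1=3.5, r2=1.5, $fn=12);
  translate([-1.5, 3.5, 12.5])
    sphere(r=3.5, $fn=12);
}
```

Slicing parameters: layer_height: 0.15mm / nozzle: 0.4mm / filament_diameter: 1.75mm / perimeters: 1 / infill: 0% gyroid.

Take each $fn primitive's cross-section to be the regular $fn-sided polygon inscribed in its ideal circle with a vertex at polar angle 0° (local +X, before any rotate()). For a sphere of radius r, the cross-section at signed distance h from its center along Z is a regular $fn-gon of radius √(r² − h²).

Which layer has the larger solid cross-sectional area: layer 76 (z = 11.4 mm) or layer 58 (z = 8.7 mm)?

layer 76 (z = 11.4 mm)

Layer 76 (z = 11.4): the cone is not intersected at this z (z outside [0, 11]); the r=3.5 sphere at (-1.5, 3.5) contributes a regular 12-gon of circumradius √(3.5²−1.1²) = 3.323 (area = (12/2)·3.323²·sin(360°/12) = 33.12 mm²); Merging all regions: only the r=3.5 sphere at (-1.5, 3.5) is present, so the union is just that shape — area = 33.12 mm². So its area = 33.12 mm². Layer 58 (z = 8.7): the cone: at t=0.791 of its height the radius interpolates to r₁+(r₂−r₁)t = 1.918, giving a regular 12-gon of that circumradius (area = (12/2)·1.918²·sin(360°/12) = 11.04 mm²); the sphere at (-1.5, 3.5) does not reach this height (|z−center|=3.800 > r=3.5); Taking the union: only the cone is present, so the union is just that shape — area = 11.04 mm². So its area = 11.04 mm². Layer 76 is larger (33.12 vs 11.04 mm²).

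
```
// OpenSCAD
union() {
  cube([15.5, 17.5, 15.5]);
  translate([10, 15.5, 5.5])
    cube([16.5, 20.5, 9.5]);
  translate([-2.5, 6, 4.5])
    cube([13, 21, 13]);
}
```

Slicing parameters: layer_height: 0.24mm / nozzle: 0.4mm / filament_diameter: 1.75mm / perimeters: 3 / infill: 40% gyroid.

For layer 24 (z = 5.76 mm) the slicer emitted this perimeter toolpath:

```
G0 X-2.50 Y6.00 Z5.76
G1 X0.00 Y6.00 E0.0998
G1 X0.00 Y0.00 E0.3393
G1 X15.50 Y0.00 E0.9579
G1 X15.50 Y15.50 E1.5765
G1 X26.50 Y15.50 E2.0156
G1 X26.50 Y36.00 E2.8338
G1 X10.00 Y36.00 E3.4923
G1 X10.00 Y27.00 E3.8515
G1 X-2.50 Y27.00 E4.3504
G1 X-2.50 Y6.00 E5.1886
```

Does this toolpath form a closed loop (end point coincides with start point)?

yes

Start point (G0): (-2.50, 6.00). End point (last G1): the path returns to the start — closed.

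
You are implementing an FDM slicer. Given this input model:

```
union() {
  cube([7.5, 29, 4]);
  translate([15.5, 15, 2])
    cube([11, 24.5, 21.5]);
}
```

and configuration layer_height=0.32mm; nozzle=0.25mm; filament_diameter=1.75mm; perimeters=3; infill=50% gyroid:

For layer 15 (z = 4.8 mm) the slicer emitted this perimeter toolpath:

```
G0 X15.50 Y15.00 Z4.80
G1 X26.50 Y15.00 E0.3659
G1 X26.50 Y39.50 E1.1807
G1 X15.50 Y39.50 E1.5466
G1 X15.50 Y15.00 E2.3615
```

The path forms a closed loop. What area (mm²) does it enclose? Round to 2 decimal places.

269.50 mm²

Apply the shoelace formula to the sequence of (X, Y) vertices; enclosed area = 269.50 mm².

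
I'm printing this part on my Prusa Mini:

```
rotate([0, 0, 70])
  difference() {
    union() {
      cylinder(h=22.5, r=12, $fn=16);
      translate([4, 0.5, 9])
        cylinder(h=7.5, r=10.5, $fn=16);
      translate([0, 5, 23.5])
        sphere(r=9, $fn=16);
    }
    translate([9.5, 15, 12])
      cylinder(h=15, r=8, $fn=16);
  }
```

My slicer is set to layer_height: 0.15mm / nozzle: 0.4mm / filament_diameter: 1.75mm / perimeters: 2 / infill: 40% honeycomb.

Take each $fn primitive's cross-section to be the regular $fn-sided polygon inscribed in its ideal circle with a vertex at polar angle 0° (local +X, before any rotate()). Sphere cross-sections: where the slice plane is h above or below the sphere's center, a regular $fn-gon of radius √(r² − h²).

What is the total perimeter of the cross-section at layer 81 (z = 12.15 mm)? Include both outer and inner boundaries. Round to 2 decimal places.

79.60 mm

At z = 12.15 mm: the r=12 cylinder gives a regular 16-gon of circumradius 12 (constant along its height) (perimeter = 2·16·12.000·sin(180°/16) = 74.91 mm); the r=10.5 cylinder at (4, 0.5) contributes a regular 16-gon of circumradius 10.5 (perimeter = 2·16·10.500·sin(180°/16) = 65.55 mm); the sphere at (0, 5) does not reach this height (|z−center|=11.350 > r=9); Taking the union: the regions partially overlap (shared area 293.95 mm²), so the edge portions inside another operand are dropped and the merged outline is re-measured after clipping — boundary = 78.94 mm; the r=8 cylinder at (9.5, 15) contributes a regular 16-gon of circumradius 8 (perimeter = 2·16·8.000·sin(180°/16) = 49.94 mm); Taking the first minus the rest: starting from the result so far, the r=8 cylinder at (9.5, 15) partially overlaps it — only the 18.66 mm² overlap (of its 195.93 mm²) is removed, clipping the outline — boundary = 79.60 mm; (whole slice rotated 70° about Z — lengths, areas and connectivity unchanged). Overall, the cross-section is a single solid region. Total boundary length (outer) = 79.60 mm.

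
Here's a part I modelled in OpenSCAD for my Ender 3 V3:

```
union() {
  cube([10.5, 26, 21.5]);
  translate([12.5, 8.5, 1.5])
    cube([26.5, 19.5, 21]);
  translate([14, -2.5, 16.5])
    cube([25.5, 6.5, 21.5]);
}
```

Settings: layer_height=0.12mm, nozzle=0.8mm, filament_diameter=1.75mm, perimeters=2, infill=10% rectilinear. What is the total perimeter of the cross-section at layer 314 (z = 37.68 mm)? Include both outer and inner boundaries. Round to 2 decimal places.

At z = 37.68 mm: the cube is not intersected at this z (z outside [0, 21.5]); the cube at (12.5, 8.5) is absent (z outside [1.5, 22.5]); the cube at (14, -2.5) (footprint 25.5×6.5) is included at this height (perimeter 64.00 mm); Merging all regions: only the 25.5×6.5 cube at (14, -2.5) is present, so the union is just that shape — boundary = 64.00 mm. Overall, the cross-section is a single solid region. Total boundary length (outer) = 64.00 mm.

64.00 mm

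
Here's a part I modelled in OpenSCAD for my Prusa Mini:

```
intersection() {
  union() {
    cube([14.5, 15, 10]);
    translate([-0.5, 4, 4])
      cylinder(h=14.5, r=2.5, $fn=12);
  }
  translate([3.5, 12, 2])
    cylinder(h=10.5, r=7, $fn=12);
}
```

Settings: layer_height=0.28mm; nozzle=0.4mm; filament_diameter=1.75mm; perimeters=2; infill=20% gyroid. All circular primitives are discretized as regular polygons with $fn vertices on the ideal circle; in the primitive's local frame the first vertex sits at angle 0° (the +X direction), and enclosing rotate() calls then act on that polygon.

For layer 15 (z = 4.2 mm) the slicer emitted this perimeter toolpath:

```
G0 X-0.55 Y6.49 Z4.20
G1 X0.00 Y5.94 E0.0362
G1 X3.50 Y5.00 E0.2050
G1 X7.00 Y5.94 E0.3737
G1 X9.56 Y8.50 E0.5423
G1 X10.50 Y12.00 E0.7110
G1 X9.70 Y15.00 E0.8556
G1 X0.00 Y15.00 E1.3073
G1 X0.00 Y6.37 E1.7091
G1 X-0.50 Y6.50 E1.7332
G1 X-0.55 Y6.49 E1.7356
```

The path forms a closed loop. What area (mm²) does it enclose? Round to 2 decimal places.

Apply the shoelace formula to the sequence of (X, Y) vertices; enclosed area = 90.02 mm².

90.02 mm²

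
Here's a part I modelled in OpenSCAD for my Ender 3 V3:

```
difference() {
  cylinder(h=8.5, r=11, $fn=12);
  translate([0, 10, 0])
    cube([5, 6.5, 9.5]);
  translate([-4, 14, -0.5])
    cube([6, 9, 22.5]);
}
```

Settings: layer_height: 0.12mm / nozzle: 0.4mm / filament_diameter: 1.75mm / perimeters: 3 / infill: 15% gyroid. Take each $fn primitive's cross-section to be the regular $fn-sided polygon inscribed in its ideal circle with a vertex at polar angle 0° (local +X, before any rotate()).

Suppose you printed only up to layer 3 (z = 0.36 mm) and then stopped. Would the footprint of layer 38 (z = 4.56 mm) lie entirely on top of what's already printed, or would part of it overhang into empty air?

entirely on top

Compare the two slices. At z = 0.36: the r=11 cylinder gives a regular 12-gon of circumradius 11 (constant along its height) (area = (12/2)·11.000²·sin(360°/12) = 363.00 mm²); the cube at (0, 10) is present — its section is the full 5×6.5 rectangle (area 32.50 mm²); the cube at (-4, 14) is present — its section is the full 6×9 rectangle (area 54.00 mm²); After the difference (first − rest): starting from the r=11 cylinder (363.00 mm²), the 5×6.5 cube at (0, 10) partially overlaps it — only the 1.87 mm² overlap (of its 32.50 mm²) is removed, clipping the outline; the 6×9 cube at (-4, 14) misses the remaining region (no effect) — area = 361.13 mm². At z = 4.56: the r=11 cylinder contributes a regular 12-gon of circumradius 11 (area = (12/2)·11.000²·sin(360°/12) = 363.00 mm²); the cube at (0, 10) is present — its section is the full 5×6.5 rectangle (area 32.50 mm²); the cube at (-4, 14) (footprint 6×9) is included at this height (area 54.00 mm²); After the difference (first − rest): starting from the r=11 cylinder (363.00 mm²), the 5×6.5 cube at (0, 10) partially overlaps it — only the 1.87 mm² overlap (of its 32.50 mm²) is removed, clipping the outline; the 6×9 cube at (-4, 14) misses the remaining region (no effect) — area = 361.13 mm². Checking containment: the cross-section at z = 4.56 is a subset of the cross-section at z = 0.36.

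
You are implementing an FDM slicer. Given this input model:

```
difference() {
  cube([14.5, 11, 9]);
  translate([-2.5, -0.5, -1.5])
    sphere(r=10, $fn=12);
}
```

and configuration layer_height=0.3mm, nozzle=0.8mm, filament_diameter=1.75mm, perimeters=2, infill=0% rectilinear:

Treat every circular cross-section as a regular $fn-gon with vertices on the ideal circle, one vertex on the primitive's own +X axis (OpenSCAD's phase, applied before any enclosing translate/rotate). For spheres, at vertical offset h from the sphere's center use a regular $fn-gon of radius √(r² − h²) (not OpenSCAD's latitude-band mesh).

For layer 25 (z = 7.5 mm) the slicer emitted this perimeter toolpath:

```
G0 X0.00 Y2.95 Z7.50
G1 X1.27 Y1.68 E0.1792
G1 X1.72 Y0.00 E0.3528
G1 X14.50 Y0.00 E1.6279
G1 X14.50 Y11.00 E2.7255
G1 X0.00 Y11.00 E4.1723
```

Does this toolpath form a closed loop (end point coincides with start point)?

Start point (G0): (0.00, 2.95). End point (last G1): the path does not return to the start — open.

no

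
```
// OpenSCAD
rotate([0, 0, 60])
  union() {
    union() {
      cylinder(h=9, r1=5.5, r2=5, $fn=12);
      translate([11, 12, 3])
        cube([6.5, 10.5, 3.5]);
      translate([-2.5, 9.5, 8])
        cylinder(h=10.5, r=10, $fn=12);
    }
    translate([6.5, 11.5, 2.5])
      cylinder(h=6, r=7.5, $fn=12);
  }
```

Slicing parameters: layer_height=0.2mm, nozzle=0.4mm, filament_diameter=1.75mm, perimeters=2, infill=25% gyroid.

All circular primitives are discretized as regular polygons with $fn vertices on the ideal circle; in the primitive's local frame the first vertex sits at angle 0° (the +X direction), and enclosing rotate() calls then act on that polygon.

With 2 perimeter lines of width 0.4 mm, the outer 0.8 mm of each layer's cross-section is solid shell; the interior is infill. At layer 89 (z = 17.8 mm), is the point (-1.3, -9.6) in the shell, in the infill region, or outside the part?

outside

At z = 17.8 mm: the cone is not intersected at this z (z outside [0, 9]); the cube at (11, 12) is not intersected at this z (z outside [3, 6.5]); the cylinder at (-2.5, 9.5): section is a regular 12-gon, circumradius r=10; Combining (union): only the r=10 cylinder at (-2.5, 9.5) is present, so the union is just that shape — 1 connected region; the cylinder at (6.5, 11.5) is not intersected at this z (z outside [2.5, 8.5]); Combining (union): only the result so far is present, so the union is just that shape — 1 connected region; (rotated 60° about Z; rotation is an isometry so areas/perimeters/island counts are preserved). Overall, the cross-section is a single solid region. Undo the 60° rotation: the query point maps to (-8.964, -3.674) in the un-rotated model frame. The nearest boundary edge runs (-11.16, 4.50)→(-7.50, 0.84); distance from the point to it = 4.75 mm. The point is not inside any of the regions above, so it lies outside the cross-section (4.75 mm from the nearest boundary).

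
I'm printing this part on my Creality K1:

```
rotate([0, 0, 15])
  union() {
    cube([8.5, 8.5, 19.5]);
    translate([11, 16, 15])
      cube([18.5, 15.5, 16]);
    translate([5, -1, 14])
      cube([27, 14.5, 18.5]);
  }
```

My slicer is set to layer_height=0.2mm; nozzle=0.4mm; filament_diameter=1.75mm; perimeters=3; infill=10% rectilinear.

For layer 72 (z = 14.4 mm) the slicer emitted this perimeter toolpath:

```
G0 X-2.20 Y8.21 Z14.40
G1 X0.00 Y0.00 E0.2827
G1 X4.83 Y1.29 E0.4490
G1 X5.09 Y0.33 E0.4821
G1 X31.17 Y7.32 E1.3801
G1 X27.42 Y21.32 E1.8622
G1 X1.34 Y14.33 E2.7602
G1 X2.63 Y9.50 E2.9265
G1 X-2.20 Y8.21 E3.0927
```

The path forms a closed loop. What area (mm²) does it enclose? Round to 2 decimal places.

433.86 mm²

Apply the shoelace formula to the sequence of (X, Y) vertices; enclosed area = 433.86 mm².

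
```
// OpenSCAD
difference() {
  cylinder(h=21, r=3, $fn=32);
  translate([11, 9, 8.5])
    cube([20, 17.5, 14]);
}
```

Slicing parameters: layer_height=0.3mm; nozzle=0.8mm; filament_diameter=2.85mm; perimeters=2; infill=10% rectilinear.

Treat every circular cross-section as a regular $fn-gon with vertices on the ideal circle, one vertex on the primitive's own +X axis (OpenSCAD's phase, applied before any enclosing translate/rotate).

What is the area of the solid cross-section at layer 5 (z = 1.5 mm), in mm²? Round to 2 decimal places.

At z = 1.5 mm: the r=3 cylinder gives a regular 32-gon of circumradius 3 (constant along its height) (area = (32/2)·3.000²·sin(360°/32) = 28.09 mm²); the cube at (11, 9) is not intersected at this z (z outside [8.5, 22.5]); Taking the first minus the rest: none of the subtracted shapes is present at this height, so the r=3 cylinder is unchanged — area = 28.09 mm². Overall, the cross-section is a single solid region. Net area = 28.09 mm².

28.09 mm²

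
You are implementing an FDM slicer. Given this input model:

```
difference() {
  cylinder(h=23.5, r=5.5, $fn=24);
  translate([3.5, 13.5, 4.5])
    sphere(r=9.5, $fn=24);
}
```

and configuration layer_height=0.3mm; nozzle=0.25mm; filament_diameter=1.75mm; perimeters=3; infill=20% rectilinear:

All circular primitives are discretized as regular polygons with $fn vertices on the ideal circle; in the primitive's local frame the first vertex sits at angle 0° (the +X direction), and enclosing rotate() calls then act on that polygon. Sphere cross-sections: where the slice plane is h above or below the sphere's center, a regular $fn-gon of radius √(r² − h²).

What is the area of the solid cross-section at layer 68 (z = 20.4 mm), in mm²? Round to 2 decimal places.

93.95 mm²

At z = 20.4 mm: the cylinder: section is a regular 24-gon, circumradius r=5.5 (area = (24/2)·5.500²·sin(360°/24) = 93.95 mm²); the sphere at (3.5, 13.5) is absent (|z−center|=15.900 > r=9.5); Subtracting the remaining from the first: none of the subtracted shapes is present at this height, so the r=5.5 cylinder is unchanged — area = 93.95 mm². Overall, the cross-section is a single solid region. Net area = 93.95 mm².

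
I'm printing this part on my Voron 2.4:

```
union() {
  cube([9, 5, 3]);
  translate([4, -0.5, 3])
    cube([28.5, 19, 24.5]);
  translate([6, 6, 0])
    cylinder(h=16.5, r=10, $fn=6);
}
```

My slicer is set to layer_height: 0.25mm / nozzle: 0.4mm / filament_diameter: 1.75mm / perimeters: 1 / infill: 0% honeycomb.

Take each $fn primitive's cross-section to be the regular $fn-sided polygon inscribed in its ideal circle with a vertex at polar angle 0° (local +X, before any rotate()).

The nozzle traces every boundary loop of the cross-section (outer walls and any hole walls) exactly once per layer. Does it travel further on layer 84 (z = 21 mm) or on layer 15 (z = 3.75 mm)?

Layer 84 (z = 21): the cube is absent (z outside [0, 3]); the 28.5×19 cube at (4, -0.5) contributes its full rectangle (perimeter 95.00 mm); the cylinder at (6, 6) is not intersected at this z (z outside [0, 16.5]); Taking the union: only the 28.5×19 cube at (4, -0.5) is present, so the union is just that shape — boundary = 95.00 mm. So its perimeter = 95.00 mm. Layer 15 (z = 3.75): the cube is absent (z outside [0, 3]); the cube at (4, -0.5) (footprint 28.5×19) is included at this height (perimeter 95.00 mm); the r=10 cylinder at (6, 6) gives a regular 6-gon of circumradius 10 (constant along its height) (perimeter = 2·6·10.000·sin(180°/6) = 60.00 mm); Merging all regions: the regions partially overlap (shared area 148.08 mm²), so the edge portions inside another operand are dropped and the merged outline is re-measured after clipping — boundary = 107.09 mm. So its perimeter = 107.09 mm. Layer 15 is larger (107.09 vs 95.00 mm).

layer 15 (z = 3.75 mm)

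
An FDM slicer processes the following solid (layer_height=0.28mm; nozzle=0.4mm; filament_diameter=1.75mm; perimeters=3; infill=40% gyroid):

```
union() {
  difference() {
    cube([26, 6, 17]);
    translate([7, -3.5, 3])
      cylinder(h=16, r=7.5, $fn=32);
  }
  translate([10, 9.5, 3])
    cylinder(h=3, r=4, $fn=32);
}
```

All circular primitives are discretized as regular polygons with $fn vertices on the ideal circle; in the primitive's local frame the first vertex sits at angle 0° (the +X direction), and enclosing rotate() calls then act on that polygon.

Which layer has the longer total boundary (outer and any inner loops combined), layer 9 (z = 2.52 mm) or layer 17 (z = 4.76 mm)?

layer 17 (z = 4.76 mm)

Layer 9 (z = 2.52): the cube (footprint 26×6) is included at this height (perimeter 64.00 mm); the cylinder at (7, -3.5) is absent (z outside [3, 19]); Subtracting the remaining from the first: none of the subtracted shapes is present at this height, so the 26×6 cube is unchanged — boundary = 64.00 mm; the cylinder at (10, 9.5) is absent (z outside [3, 6]); Merging all regions: only that combined region is present, so the union is just that shape — boundary = 64.00 mm. So its perimeter = 64.00 mm. Layer 17 (z = 4.76): the cube is present — its section is the full 26×6 rectangle (perimeter 64.00 mm); the cylinder at (7, -3.5): section is a regular 32-gon, circumradius r=7.5 (perimeter = 2·32·7.500·sin(180°/32) = 47.05 mm); Subtracting the remaining from the first: starting from the 26×6 cube, the r=7.5 cylinder at (7, -3.5) partially overlaps it — only the 37.44 mm² overlap (of its 175.58 mm²) is removed, clipping the outline — boundary = 67.03 mm; the r=4 cylinder at (10, 9.5) contributes a regular 32-gon of circumradius 4 (perimeter = 2·32·4.000·sin(180°/32) = 25.09 mm); Merging all regions: the regions partially overlap (shared area 1.26 mm²), so the edge portions inside another operand are dropped and the merged outline is re-measured after clipping — boundary = 84.36 mm. So its perimeter = 84.36 mm. Layer 17 is larger (84.36 vs 64.00 mm).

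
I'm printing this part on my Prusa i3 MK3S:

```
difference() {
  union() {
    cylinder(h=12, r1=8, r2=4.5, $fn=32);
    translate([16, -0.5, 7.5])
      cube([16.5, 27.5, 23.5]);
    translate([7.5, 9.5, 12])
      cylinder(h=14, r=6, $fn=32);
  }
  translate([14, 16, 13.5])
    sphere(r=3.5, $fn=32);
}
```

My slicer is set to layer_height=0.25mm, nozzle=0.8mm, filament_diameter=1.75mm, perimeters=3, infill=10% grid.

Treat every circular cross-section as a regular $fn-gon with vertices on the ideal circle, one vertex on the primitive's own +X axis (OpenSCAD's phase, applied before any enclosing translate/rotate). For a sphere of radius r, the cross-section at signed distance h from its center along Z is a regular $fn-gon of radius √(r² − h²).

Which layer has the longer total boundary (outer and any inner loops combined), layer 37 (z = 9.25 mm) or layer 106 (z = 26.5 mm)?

layer 37 (z = 9.25 mm)

Layer 37 (z = 9.25): the cone (r1=8→r2=4.5) has section circumradius 5.302 here — a regular 32-gon (perimeter = 2·32·5.302·sin(180°/32) = 33.26 mm); the cube at (16, -0.5) is present — its section is the full 16.5×27.5 rectangle (perimeter 88.00 mm); the cylinder at (7.5, 9.5) is not intersected at this z (z outside [12, 26]); Merging all regions: the 2 present regions are separate (no shared area or edge), so areas and boundary lengths simply add and each stays a separate island — boundary = 121.26 mm; the sphere at (14, 16) is not intersected at this z (|z−center|=4.250 > r=3.5); Subtracting the remaining from the first: none of the subtracted shapes is present at this height, so the result so far is unchanged — boundary = 121.26 mm. So its perimeter = 121.26 mm. Layer 106 (z = 26.5): the cone is not intersected at this z (z outside [0, 12]); the 16.5×27.5 cube at (16, -0.5) contributes its full rectangle (perimeter 88.00 mm); the cylinder at (7.5, 9.5) is absent (z outside [12, 26]); Taking the union: only the 16.5×27.5 cube at (16, -0.5) is present, so the union is just that shape — boundary = 88.00 mm; the sphere at (14, 16) is absent (|z−center|=13.000 > r=3.5); Subtracting the remaining from the first: none of the subtracted shapes is present at this height, so that combined region is unchanged — boundary = 88.00 mm. So its perimeter = 88.00 mm. Layer 37 is larger (121.26 vs 88.00 mm).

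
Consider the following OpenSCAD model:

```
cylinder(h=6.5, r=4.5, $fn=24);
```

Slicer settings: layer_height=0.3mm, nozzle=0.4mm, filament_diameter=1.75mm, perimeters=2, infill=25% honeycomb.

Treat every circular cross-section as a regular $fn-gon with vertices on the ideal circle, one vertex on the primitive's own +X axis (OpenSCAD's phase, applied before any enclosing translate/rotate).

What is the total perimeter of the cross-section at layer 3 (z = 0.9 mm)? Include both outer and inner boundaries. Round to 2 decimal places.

28.19 mm

At z = 0.9 mm: the r=4.5 cylinder gives a regular 24-gon of circumradius 4.5 (constant along its height) (perimeter = 2·24·4.500·sin(180°/24) = 28.19 mm). Overall, the cross-section is a single solid region. Total boundary length (outer) = 28.19 mm.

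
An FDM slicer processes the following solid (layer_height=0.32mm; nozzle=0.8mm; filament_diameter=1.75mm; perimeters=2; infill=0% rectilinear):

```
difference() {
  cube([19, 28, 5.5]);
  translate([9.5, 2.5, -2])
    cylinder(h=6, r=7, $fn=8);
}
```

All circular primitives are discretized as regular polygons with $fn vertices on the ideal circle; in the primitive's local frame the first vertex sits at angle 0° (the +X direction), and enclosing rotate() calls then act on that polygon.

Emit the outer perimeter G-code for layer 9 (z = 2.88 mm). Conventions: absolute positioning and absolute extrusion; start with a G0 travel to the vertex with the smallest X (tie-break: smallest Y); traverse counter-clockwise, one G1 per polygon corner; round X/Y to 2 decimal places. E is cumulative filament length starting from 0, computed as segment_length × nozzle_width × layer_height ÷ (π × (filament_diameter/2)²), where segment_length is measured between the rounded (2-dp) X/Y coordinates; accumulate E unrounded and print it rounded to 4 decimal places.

G0 X0.00 Y0.00 Z2.88
G1 X3.54 Y0.00 E0.3768
G1 X2.50 Y2.50 E0.6650
G1 X4.55 Y7.45 E1.2352
G1 X9.50 Y9.50 E1.8054
G1 X14.45 Y7.45 E2.3757
G1 X16.50 Y2.50 E2.9459
G1 X15.46 Y0.00 E3.2341
G1 X19.00 Y0.00 E3.6108
G1 X19.00 Y28.00 E6.5910
G1 X0.00 Y28.00 E8.6132
G1 X0.00 Y0.00 E11.5933

At z = 2.88 mm: the 19×28 cube contributes its full rectangle; the cylinder at (9.5, 2.5): section is a regular 8-gon, circumradius r=7; After the difference (first − rest): starting from the 19×28 cube, the r=7 cylinder at (9.5, 2.5) partially overlaps it — only the 101.71 mm² overlap (of its 138.59 mm²) is removed, clipping the outline — 1 connected region. The outline is a single polygon with 11 vertices. Extrusion per mm of travel: 0.8 × 0.32 / (π × 0.875²) = 0.106432. Accumulating E over each segment gives final E = 11.5933.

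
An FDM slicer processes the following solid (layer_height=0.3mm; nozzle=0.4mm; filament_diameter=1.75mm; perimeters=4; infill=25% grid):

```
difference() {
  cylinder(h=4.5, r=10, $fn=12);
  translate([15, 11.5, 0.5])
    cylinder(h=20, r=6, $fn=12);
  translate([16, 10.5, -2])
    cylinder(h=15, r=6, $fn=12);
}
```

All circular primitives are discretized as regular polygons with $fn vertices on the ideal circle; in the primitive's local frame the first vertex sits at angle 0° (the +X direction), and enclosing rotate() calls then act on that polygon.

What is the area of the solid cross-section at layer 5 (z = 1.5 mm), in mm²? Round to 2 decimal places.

At z = 1.5 mm: the r=10 cylinder contributes a regular 12-gon of circumradius 10 (area = (12/2)·10.000²·sin(360°/12) = 300.00 mm²); the r=6 cylinder at (15, 11.5) gives a regular 12-gon of circumradius 6 (constant along its height) (area = (12/2)·6.000²·sin(360°/12) = 108.00 mm²); the cylinder at (16, 10.5): section is a regular 12-gon, circumradius r=6 (area = (12/2)·6.000²·sin(360°/12) = 108.00 mm²); After the difference (first − rest): starting from the r=10 cylinder (300.00 mm²), the r=6 cylinder at (15, 11.5) misses the remaining region (no effect); the r=6 cylinder at (16, 10.5) misses the remaining region (no effect) — area = 300.00 mm². Overall, the cross-section is a single solid region. Net area = 300.00 mm².

300.00 mm²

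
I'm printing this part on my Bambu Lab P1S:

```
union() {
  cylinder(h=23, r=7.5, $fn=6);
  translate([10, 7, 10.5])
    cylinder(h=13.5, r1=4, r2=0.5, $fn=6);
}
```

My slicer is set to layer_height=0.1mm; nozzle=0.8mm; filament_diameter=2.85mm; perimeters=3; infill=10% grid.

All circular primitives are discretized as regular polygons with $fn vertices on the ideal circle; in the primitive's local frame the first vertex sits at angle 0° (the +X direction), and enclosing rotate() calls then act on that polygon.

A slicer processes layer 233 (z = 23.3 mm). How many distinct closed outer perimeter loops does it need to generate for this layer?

1

At z = 23.3 mm: the cylinder is absent (z outside [0, 23]); the cone at (10, 7) (r1=4→r2=0.5) has section circumradius 0.681 here — a regular 6-gon; Taking the union: only the cone at (10, 7) is present, so the union is just that shape — 1 connected region. The result has 1 disconnected region.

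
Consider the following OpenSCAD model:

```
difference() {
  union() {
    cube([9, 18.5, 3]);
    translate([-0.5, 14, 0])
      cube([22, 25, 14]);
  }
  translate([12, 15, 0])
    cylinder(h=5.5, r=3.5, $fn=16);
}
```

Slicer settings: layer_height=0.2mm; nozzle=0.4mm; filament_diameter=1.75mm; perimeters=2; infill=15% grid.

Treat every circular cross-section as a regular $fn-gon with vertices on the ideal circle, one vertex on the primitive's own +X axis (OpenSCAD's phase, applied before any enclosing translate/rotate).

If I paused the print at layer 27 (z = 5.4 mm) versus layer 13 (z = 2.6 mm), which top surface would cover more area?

layer 13 (z = 2.6 mm)

Layer 27 (z = 5.4): the cube is absent (z outside [0, 3]); the cube at (-0.5, 14) is present — its section is the full 22×25 rectangle (area 550.00 mm²); Combining (union): only the 22×25 cube at (-0.5, 14) is present, so the union is just that shape — area = 550.00 mm²; the cylinder at (12, 15): section is a regular 16-gon, circumradius r=3.5 (area = (16/2)·3.500²·sin(360°/16) = 37.50 mm²); After the difference (first − rest): starting from the result so far (550.00 mm²), the r=3.5 cylinder at (12, 15) partially overlaps it — only the 25.55 mm² overlap (of its 37.50 mm²) is removed, clipping the outline — area = 524.45 mm². So its area = 524.45 mm². Layer 13 (z = 2.6): the cube is present — its section is the full 9×18.5 rectangle (area 166.50 mm²); the 22×25 cube at (-0.5, 14) contributes its full rectangle (area 550.00 mm²); Combining (union): the regions partially overlap — summed areas 716.50 mm² minus the doubly-counted overlap 40.50 mm² gives 676.00 mm² — area = 676.00 mm²; the r=3.5 cylinder at (12, 15) contributes a regular 16-gon of circumradius 3.5 (area = (16/2)·3.500²·sin(360°/16) = 37.50 mm²); Taking the first minus the rest: starting from that combined region (676.00 mm²), the r=3.5 cylinder at (12, 15) partially overlaps it — only the 25.68 mm² overlap (of its 37.50 mm²) is removed, clipping the outline — area = 650.32 mm². So its area = 650.32 mm². Layer 13 is larger (650.32 vs 524.45 mm²).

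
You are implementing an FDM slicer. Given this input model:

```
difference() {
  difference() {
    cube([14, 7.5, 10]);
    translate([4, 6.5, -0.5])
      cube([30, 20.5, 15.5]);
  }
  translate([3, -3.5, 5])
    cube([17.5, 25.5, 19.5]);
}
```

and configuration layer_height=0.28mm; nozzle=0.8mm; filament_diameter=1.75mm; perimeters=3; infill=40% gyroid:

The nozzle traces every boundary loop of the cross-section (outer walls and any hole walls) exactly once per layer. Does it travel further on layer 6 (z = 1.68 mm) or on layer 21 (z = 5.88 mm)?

layer 6 (z = 1.68 mm)

Layer 6 (z = 1.68): the 14×7.5 cube contributes its full rectangle (perimeter 43.00 mm); the cube at (4, 6.5) is present — its section is the full 30×20.5 rectangle (perimeter 101.00 mm); After the difference (first − rest): starting from the 14×7.5 cube, the 30×20.5 cube at (4, 6.5) partially overlaps it — only the 10.00 mm² overlap (of its 615.00 mm²) is removed, clipping the outline — boundary = 43.00 mm; the cube at (3, -3.5) is not intersected at this z (z outside [5, 24.5]); After the difference (first − rest): none of the subtracted shapes is present at this height, so that combined region is unchanged — boundary = 43.00 mm. So its perimeter = 43.00 mm. Layer 21 (z = 5.88): the cube (footprint 14×7.5) is included at this height (perimeter 43.00 mm); the cube at (4, 6.5) is present — its section is the full 30×20.5 rectangle (perimeter 101.00 mm); Subtracting the remaining from the first: starting from the 14×7.5 cube, the 30×20.5 cube at (4, 6.5) partially overlaps it — only the 10.00 mm² overlap (of its 615.00 mm²) is removed, clipping the outline — boundary = 43.00 mm; the cube at (3, -3.5) (footprint 17.5×25.5) is included at this height (perimeter 86.00 mm); Taking the first minus the rest: starting from that combined region, the 17.5×25.5 cube at (3, -3.5) partially overlaps it — only the 72.50 mm² overlap (of its 446.25 mm²) is removed, clipping the outline — boundary = 21.00 mm. So its perimeter = 21.00 mm. Layer 6 is larger (43.00 vs 21.00 mm).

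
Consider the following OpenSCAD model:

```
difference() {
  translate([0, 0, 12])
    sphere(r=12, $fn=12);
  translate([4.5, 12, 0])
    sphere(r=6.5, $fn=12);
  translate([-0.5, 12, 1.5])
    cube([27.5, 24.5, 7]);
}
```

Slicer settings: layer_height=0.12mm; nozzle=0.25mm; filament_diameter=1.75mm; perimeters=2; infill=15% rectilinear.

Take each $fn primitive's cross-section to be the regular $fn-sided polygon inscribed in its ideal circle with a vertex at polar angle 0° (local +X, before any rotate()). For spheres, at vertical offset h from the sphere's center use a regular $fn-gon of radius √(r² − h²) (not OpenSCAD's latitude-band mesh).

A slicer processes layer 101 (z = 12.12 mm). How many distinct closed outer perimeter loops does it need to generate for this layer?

At z = 12.12 mm: the sphere: section is a regular 12-gon, circumradius = √(r²−h²) = √(12²−0.12²) = 11.999; the sphere at (4.5, 12) does not reach this height (|z−center|=12.120 > r=6.5); the cube at (-0.5, 12) is absent (z outside [1.5, 8.5]); Taking the first minus the rest: none of the subtracted shapes is present at this height, so the r=12 sphere is unchanged — 1 connected region. The result has 1 disconnected region.

1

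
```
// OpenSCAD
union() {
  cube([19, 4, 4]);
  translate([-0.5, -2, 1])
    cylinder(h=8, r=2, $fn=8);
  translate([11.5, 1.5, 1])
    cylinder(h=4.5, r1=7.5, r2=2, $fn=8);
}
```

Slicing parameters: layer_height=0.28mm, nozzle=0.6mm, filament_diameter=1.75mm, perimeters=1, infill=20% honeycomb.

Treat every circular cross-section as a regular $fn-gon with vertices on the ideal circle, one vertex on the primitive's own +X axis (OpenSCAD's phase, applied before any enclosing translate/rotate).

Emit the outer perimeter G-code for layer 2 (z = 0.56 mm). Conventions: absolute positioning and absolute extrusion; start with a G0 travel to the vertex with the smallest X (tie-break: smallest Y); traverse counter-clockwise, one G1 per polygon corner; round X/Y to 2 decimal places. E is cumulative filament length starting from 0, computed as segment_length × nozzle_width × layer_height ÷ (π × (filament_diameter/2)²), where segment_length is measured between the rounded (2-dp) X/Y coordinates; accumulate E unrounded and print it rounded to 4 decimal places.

At z = 0.56 mm: the cube is present — its section is the full 19×4 rectangle; the cylinder at (-0.5, -2) is absent (z outside [1, 9]); the cone at (11.5, 1.5) does not reach this height (z outside [1, 5.5]); Combining (union): only the 19×4 cube is present, so the union is just that shape — 1 connected region. The outline is a single polygon with 4 vertices. Extrusion per mm of travel: 0.6 × 0.28 / (π × 0.875²) = 0.069846. Accumulating E over each segment gives final E = 3.2129.

G0 X0.00 Y0.00 Z0.56
G1 X19.00 Y0.00 E1.3271
G1 X19.00 Y4.00 E1.6065
G1 X0.00 Y4.00 E2.9335
G1 X0.00 Y0.00 E3.2129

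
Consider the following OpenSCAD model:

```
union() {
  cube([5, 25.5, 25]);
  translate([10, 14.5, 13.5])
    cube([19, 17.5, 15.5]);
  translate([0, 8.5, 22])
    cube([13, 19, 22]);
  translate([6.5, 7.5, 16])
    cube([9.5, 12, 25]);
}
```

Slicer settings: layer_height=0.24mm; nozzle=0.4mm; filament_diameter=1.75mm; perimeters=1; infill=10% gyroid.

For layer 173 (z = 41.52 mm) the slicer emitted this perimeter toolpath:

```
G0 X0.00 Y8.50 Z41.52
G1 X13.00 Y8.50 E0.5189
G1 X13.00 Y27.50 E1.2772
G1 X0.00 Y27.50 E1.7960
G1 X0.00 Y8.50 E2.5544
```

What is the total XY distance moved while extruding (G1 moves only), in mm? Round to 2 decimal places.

64.00 mm

Sum the Euclidean lengths of each G1 segment: total = 64.00 mm.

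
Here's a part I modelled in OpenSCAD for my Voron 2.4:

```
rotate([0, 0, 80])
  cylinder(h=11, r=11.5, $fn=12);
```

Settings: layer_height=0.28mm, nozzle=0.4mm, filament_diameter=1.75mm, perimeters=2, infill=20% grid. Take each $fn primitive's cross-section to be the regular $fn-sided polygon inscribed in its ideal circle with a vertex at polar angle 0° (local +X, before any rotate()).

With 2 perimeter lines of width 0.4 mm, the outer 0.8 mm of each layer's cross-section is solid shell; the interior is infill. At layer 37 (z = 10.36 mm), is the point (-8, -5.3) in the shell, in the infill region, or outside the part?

infill

At z = 10.36 mm: the cylinder: section is a regular 12-gon, circumradius r=11.5; (rotated 80° about Z; rotation is an isometry so areas/perimeters/island counts are preserved). Overall, the cross-section is a single solid region. Undo the 80° rotation: the query point maps to (-6.609, 6.958) in the un-rotated model frame. The nearest boundary edge runs (-5.75, 9.96)→(-9.96, 5.75); distance from the point to it = 1.51 mm. The point is inside the cross-section and 1.51 mm from the nearest boundary — more than the 0.8 mm shell width (2 × 0.4), so it's in the infill interior.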